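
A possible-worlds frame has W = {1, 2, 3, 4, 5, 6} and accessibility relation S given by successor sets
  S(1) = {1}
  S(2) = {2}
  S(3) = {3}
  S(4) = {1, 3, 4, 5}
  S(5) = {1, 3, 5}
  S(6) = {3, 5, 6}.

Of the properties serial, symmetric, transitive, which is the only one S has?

serial

Serial: yes — every world has a successor (e.g. 1 S 1).
Symmetric: no — 4 S 1 but not 1 S 4.
Transitive: no — 6 S 5 and 5 S 1, but not 6 S 1.
Only serial holds.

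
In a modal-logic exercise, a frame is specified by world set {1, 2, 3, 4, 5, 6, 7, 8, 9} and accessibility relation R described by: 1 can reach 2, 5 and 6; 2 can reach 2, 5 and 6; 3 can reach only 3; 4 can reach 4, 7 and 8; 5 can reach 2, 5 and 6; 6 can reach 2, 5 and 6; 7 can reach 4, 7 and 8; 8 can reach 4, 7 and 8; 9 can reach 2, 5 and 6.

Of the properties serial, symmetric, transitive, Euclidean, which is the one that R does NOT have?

Serial: yes — every world has a successor (e.g. 1 R 2).
Symmetric: no — 1 R 2 but not 2 R 1.
Transitive: yes — every two-step R-path is closed by a direct edge.
Euclidean: yes — any two successors of a common world are R-related.
Only symmetric fails.

symmetric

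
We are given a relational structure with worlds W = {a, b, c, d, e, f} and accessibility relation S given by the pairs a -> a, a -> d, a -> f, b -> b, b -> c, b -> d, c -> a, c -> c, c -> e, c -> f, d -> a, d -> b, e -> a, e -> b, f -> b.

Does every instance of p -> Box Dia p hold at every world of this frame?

No

The schema B characterises exactly the symmetric frames.
Symmetric: no — a S f but not f S a.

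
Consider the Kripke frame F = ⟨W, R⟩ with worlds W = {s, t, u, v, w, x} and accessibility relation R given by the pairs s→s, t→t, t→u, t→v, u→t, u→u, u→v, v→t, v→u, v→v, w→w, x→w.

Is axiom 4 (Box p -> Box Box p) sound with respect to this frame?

By correspondence theory, 4 is valid on a frame iff R is transitive.
Transitive: yes — every two-step R-path is closed by a direct edge.

Yes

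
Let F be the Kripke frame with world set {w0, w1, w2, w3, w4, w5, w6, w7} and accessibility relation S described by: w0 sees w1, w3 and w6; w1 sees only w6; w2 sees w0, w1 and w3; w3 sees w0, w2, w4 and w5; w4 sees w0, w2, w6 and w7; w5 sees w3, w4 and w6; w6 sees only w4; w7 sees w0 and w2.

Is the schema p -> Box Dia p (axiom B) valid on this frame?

By correspondence theory, B is valid on a frame iff S is symmetric.
Symmetric: no — w0 S w1 but not w1 S w0.

No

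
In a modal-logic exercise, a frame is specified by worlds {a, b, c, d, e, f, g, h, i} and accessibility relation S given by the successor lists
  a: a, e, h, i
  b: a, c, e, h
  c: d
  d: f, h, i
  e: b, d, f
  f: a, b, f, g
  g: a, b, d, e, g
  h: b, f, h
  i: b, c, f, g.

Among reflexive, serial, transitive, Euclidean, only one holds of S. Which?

serial

Reflexive: no — b is not related to itself.
Serial: yes — every world has a successor (e.g. a S a).
Transitive: no — a S e and e S b, but not a S b.
Euclidean: no — a S e and a S h, but not e S h.
Only serial holds.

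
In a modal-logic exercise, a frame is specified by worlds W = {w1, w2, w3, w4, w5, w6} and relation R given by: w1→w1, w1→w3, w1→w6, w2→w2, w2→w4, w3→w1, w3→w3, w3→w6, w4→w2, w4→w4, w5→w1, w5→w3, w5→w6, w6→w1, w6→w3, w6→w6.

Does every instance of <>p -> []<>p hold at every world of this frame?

Yes

Axiom 5 corresponds to the accessibility relation being Euclidean.
Euclidean: yes — any two successors of a common world are R-related.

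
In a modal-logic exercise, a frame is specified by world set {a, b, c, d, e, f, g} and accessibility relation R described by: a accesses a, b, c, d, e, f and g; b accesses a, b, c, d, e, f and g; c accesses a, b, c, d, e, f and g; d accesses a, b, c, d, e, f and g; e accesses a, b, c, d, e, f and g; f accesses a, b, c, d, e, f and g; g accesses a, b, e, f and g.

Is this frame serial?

Serial: yes — every world has a successor (e.g. a R a).

Yes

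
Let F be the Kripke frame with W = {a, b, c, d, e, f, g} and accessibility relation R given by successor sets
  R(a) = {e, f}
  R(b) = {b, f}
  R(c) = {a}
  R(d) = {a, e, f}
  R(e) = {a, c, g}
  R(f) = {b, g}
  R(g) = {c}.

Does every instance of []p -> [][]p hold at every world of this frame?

No

The schema 4 characterises exactly the transitive frames.
Transitive: no — a R e and e R c, but not a R c.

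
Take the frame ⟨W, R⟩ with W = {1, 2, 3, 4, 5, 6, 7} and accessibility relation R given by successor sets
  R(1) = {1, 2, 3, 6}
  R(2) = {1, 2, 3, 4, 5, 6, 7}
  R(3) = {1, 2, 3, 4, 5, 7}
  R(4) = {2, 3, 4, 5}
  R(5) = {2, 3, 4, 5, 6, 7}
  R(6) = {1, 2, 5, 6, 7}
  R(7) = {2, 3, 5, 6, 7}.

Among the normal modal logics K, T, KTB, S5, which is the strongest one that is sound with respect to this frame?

KTB

Reflexive (axiom T): yes — every world is R-related to itself.
Symmetric (axiom B): yes — every pair in R has its reverse in R.
Euclidean (axiom 5): no — 1 R 3 and 1 R 6, but not 3 R 6.
So F validates K, T, KTB; S5 would additionally require R to be Euclidean. The strongest is KTB.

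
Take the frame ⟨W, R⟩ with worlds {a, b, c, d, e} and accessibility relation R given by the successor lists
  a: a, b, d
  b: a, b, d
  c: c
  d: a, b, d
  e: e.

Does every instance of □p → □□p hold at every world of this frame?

By correspondence theory, 4 is valid on a frame iff R is transitive.
Transitive: yes — every two-step R-path is closed by a direct edge.

Yes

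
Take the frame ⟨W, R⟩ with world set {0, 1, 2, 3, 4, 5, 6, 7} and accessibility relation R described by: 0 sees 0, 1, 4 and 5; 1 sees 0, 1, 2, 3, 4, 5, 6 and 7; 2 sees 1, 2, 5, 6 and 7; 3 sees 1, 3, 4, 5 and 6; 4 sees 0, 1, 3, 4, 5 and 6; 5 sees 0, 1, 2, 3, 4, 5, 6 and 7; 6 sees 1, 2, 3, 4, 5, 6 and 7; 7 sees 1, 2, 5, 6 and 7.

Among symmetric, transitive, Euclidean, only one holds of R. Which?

Symmetric: yes — every pair in R has its reverse in R.
Transitive: no — 0 R 1 and 1 R 2, but not 0 R 2.
Euclidean: no — 1 R 0 and 1 R 2, but not 0 R 2.
Only symmetric holds.

symmetric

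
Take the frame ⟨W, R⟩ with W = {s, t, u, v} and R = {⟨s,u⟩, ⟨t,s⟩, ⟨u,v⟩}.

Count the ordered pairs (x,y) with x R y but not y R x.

Enumerating: (s,u), (t,s), (u,v).

3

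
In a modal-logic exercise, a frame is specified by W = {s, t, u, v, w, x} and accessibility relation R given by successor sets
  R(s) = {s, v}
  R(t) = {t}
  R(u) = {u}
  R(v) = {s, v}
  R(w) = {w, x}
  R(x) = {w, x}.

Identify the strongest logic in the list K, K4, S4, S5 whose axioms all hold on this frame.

Transitive (axiom 4): yes — every two-step R-path is closed by a direct edge.
Reflexive (axiom T): yes — every world is R-related to itself.
Euclidean (axiom 5): yes — any two successors of a common world are R-related.
So F validates K, K4, S4, S5. The strongest is S5.

S5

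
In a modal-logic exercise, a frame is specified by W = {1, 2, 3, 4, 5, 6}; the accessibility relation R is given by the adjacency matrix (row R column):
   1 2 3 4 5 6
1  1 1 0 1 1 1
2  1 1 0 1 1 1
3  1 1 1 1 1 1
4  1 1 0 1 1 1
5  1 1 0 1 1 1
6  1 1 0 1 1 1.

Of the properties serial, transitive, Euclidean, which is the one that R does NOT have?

Serial: yes — every world has a successor (e.g. 1 R 1).
Transitive: yes — every two-step R-path is closed by a direct edge.
Euclidean: no — 3 R 1 and 3 R 3, but not 1 R 3.
Only Euclidean fails.

Euclidean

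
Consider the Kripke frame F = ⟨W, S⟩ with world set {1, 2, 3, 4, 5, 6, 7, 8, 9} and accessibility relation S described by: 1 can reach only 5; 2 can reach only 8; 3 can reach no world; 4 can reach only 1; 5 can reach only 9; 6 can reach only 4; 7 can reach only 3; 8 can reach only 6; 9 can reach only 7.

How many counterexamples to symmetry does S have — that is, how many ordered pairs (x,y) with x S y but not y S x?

8

Enumerating: (1,5), (2,8), (4,1), (5,9), (6,4), (7,3), (8,6), (9,7).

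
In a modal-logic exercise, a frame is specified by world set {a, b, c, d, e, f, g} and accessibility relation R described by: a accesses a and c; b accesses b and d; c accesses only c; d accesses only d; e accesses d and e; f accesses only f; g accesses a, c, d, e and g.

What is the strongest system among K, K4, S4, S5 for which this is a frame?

Transitive (axiom 4): yes — every two-step R-path is closed by a direct edge.
Reflexive (axiom T): yes — every world is R-related to itself.
Euclidean (axiom 5): no — g R a and g R d, but not a R d.
So F validates K, K4, S4; S5 would additionally require R to be Euclidean. The strongest is S4.

S4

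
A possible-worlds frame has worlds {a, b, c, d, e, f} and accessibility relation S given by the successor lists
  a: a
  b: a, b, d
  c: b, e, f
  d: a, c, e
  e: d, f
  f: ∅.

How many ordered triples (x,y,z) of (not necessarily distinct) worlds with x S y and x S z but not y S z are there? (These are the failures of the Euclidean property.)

22

Enumerating: (b,a,b), (b,a,d), (b,d,b), (b,d,d), (c,b,e), (c,b,f), (c,e,b), (c,e,e), (c,f,b), (c,f,e), (c,f,f), (d,a,c), … and 10 more.
Total: 22.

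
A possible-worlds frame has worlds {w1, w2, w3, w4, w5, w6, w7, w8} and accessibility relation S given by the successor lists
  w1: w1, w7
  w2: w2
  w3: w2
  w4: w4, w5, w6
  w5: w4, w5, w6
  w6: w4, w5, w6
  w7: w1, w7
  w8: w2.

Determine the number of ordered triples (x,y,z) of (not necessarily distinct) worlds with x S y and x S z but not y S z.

S is Euclidean; there are no such tuples.

0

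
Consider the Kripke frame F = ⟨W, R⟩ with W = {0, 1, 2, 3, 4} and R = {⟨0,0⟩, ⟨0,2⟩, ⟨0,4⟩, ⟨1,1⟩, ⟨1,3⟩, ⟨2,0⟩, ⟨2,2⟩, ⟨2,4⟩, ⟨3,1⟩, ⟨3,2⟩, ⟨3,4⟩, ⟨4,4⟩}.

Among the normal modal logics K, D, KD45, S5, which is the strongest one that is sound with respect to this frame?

D

Serial (axiom D): yes — every world has a successor (e.g. 0 R 0).
Euclidean (axiom 5): no — 0 R 4 and 0 R 2, but not 4 R 2.
Transitive (axiom 4): no — 1 R 3 and 3 R 2, but not 1 R 2.
Reflexive (axiom T): no — 3 is not related to itself.
So F validates K, D; KD45 would additionally require R to be Euclidean and transitive. The strongest is D.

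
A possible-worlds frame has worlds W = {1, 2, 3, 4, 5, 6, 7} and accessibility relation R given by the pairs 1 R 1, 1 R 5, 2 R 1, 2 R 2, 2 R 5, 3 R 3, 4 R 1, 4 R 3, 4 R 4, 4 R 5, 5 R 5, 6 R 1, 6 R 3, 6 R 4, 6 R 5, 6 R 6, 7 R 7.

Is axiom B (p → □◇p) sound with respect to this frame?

No

By correspondence theory, B is valid on a frame iff R is symmetric.
Symmetric: no — 1 R 5 but not 5 R 1.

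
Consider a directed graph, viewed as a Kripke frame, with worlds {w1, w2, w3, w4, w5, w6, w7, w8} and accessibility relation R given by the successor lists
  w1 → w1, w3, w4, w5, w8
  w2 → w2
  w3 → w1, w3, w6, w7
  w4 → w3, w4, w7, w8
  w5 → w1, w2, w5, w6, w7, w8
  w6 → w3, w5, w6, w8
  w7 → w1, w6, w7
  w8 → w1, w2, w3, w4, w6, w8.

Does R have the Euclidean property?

No

Euclidean: no — w1 R w3 and w1 R w4, but not w3 R w4.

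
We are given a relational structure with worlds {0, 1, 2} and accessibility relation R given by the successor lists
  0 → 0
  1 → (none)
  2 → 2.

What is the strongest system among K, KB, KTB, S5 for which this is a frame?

KB

Symmetric (axiom B): yes — every pair in R has its reverse in R.
Reflexive (axiom T): no — 1 is not related to itself.
Euclidean (axiom 5): yes — any two successors of a common world are R-related.
So F validates K, KB; KTB would additionally require R to be reflexive. The strongest is KB.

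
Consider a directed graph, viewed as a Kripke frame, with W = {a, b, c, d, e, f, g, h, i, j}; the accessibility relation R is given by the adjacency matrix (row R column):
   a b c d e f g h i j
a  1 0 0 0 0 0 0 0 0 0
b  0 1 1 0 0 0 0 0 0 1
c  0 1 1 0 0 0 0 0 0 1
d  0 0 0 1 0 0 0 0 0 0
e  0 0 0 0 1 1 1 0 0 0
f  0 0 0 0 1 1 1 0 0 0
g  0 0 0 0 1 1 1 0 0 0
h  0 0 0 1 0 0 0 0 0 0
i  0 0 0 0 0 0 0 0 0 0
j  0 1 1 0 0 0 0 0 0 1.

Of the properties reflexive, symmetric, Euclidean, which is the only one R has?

Reflexive: no — h is not related to itself.
Symmetric: no — h R d but not d R h.
Euclidean: yes — any two successors of a common world are R-related.
Only Euclidean holds.

Euclidean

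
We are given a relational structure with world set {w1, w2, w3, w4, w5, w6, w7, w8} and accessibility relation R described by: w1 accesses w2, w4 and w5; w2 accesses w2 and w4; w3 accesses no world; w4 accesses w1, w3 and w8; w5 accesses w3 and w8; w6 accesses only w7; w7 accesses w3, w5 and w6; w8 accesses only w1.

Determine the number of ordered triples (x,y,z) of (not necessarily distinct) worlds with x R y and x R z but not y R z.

Enumerating: (w1,w2,w5), (w1,w4,w2), (w1,w4,w4), (w1,w4,w5), (w1,w5,w2), (w1,w5,w4), (w1,w5,w5), (w2,w4,w2), (w2,w4,w4), (w4,w1,w1), (w4,w1,w3), (w4,w1,w8), … and 19 more.
Total: 31.

31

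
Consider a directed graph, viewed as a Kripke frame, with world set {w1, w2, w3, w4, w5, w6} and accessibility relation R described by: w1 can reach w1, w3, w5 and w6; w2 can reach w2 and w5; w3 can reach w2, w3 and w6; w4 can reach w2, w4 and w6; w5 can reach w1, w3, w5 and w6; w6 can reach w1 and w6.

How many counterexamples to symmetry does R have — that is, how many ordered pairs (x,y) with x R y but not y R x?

8

Enumerating: (w1,w3), (w2,w5), (w3,w2), (w3,w6), (w4,w2), (w4,w6), (w5,w3), (w5,w6).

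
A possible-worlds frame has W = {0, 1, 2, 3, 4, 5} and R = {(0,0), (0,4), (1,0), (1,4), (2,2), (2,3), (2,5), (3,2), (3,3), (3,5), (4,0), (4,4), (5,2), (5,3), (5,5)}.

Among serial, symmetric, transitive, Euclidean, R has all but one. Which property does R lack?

Serial: yes — every world has a successor (e.g. 0 R 0).
Symmetric: no — 1 R 0 but not 0 R 1.
Transitive: yes — every two-step R-path is closed by a direct edge.
Euclidean: yes — any two successors of a common world are R-related.
Only symmetric fails.

symmetric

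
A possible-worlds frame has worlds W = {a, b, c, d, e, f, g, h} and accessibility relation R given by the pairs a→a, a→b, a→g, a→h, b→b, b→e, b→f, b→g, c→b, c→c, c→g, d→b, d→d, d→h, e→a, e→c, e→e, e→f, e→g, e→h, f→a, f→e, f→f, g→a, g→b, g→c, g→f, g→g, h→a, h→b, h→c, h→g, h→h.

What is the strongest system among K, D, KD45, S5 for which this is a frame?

Serial (axiom D): yes — every world has a successor (e.g. a R a).
Euclidean (axiom 5): no — a R b and a R h, but not b R h.
Transitive (axiom 4): no — a R b and b R e, but not a R e.
Reflexive (axiom T): yes — every world is R-related to itself.
So F validates K, D; KD45 would additionally require R to be Euclidean and transitive. The strongest is D.

D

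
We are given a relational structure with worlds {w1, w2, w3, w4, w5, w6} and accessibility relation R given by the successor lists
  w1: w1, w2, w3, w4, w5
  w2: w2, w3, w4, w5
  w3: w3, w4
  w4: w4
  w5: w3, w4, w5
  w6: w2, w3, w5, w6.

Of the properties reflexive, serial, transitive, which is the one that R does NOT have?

Reflexive: yes — every world is R-related to itself.
Serial: yes — every world has a successor (e.g. w1 R w1).
Transitive: no — w6 R w2 and w2 R w4, but not w6 R w4.
Only transitive fails.

transitive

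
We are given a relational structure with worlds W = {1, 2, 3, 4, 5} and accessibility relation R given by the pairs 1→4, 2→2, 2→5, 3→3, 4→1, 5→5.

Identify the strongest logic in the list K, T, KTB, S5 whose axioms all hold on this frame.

Reflexive (axiom T): no — 1 is not related to itself.
Symmetric (axiom B): no — 2 R 5 but not 5 R 2.
Euclidean (axiom 5): no — 1 R 4 and 1 R 4, but not 4 R 4.
So F validates K; T would additionally require R to be reflexive. The strongest is K.

K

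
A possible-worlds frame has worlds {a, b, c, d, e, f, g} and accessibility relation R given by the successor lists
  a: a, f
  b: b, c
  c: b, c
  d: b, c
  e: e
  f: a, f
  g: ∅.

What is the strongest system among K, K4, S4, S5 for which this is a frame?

K4

Transitive (axiom 4): yes — every two-step R-path is closed by a direct edge.
Reflexive (axiom T): no — d is not related to itself.
Euclidean (axiom 5): yes — any two successors of a common world are R-related.
So F validates K, K4; S4 would additionally require R to be reflexive. The strongest is K4.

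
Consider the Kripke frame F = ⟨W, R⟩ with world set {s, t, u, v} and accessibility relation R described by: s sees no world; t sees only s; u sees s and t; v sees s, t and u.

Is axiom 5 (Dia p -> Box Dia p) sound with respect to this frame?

No

The schema 5 characterises exactly the Euclidean frames.
Euclidean: no — u R s and u R t, but not s R t.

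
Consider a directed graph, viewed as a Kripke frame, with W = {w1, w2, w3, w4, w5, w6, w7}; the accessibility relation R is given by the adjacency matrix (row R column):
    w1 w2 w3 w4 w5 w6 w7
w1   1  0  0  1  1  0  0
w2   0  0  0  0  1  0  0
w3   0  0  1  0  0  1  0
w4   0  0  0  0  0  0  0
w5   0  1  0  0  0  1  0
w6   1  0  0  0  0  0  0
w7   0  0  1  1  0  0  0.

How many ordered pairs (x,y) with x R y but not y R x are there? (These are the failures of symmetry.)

Enumerating: (w1,w4), (w1,w5), (w3,w6), (w5,w6), (w6,w1), (w7,w3), (w7,w4).

7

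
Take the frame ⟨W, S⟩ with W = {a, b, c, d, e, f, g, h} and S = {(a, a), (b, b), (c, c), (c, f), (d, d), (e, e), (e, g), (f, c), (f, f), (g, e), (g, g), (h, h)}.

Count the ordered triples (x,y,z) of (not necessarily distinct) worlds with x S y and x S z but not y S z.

0

S is Euclidean; there are no such tuples.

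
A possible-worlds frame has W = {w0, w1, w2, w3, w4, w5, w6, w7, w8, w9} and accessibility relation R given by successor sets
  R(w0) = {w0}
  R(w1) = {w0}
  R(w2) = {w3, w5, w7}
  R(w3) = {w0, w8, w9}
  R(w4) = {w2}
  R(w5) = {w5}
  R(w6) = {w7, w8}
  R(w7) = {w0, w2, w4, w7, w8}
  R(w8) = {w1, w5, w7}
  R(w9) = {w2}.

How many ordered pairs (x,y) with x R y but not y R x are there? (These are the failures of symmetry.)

14

Enumerating: (w1,w0), (w2,w3), (w2,w5), (w3,w0), (w3,w8), (w3,w9), (w4,w2), (w6,w7), (w6,w8), (w7,w0), (w7,w4), (w8,w1), (w8,w5), (w9,w2).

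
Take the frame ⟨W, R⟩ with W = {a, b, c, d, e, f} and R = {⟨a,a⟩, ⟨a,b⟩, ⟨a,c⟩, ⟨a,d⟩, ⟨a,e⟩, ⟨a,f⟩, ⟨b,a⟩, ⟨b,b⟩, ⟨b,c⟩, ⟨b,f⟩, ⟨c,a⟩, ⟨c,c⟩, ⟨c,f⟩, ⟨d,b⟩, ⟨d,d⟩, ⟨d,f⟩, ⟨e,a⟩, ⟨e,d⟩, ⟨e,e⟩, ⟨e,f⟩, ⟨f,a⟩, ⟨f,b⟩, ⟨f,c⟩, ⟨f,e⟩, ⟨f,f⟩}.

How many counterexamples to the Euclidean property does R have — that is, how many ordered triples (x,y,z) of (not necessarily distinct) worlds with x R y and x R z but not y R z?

22

Enumerating: (a,b,d), (a,b,e), (a,c,b), (a,c,d), (a,c,e), (a,d,a), (a,d,c), (a,d,e), (a,e,b), (a,e,c), (a,f,d), (b,c,b), … and 10 more.
Total: 22.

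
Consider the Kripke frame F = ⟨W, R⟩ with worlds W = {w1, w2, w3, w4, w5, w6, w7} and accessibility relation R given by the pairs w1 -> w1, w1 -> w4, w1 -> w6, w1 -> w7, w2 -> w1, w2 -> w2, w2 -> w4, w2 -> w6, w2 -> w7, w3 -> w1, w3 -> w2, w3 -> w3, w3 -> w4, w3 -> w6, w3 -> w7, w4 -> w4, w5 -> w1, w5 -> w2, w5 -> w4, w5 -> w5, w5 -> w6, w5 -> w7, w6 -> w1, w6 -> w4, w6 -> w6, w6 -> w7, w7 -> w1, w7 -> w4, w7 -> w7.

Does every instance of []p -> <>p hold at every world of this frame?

The schema D characterises exactly the serial frames.
Serial: yes — every world has a successor (e.g. w1 R w1).

Yes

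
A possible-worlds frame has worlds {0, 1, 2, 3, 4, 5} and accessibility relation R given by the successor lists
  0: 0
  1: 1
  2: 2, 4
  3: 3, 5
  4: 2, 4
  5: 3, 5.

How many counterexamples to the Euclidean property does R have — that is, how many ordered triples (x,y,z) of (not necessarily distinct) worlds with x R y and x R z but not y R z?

R is Euclidean; there are no such tuples.

0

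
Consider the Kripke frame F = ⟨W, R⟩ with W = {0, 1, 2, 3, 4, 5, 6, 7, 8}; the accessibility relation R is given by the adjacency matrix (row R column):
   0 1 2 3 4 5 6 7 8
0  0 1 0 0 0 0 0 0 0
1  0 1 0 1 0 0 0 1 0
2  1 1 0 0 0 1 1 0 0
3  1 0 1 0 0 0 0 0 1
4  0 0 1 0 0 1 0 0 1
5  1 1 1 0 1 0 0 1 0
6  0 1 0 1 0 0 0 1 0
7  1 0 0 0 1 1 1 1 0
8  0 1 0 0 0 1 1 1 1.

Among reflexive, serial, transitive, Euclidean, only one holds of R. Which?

serial

Reflexive: no — 0 is not related to itself.
Serial: yes — every world has a successor (e.g. 0 R 1).
Transitive: no — 0 R 1 and 1 R 3, but not 0 R 3.
Euclidean: no — 1 R 3 and 1 R 7, but not 3 R 7.
Only serial holds.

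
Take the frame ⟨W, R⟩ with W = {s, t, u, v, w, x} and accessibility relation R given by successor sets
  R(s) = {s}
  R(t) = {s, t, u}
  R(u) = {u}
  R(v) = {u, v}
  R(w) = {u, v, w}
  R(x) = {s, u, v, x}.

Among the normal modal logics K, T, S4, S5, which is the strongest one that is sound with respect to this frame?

S4

Reflexive (axiom T): yes — every world is R-related to itself.
Transitive (axiom 4): yes — every two-step R-path is closed by a direct edge.
Euclidean (axiom 5): no — t R s and t R u, but not s R u.
So F validates K, T, S4; S5 would additionally require R to be Euclidean. The strongest is S4.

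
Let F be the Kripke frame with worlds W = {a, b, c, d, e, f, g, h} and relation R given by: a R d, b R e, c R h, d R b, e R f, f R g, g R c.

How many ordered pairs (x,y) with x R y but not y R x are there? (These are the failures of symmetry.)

7

Enumerating: (a,d), (b,e), (c,h), (d,b), (e,f), (f,g), (g,c).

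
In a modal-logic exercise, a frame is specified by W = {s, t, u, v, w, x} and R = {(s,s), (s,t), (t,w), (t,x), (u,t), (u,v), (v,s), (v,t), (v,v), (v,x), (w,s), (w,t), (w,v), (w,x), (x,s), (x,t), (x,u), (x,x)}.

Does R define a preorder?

No

Reflexive: no — t is not related to itself.
Transitive: no — s R t and t R w, but not s R w.
So R is not a preorder.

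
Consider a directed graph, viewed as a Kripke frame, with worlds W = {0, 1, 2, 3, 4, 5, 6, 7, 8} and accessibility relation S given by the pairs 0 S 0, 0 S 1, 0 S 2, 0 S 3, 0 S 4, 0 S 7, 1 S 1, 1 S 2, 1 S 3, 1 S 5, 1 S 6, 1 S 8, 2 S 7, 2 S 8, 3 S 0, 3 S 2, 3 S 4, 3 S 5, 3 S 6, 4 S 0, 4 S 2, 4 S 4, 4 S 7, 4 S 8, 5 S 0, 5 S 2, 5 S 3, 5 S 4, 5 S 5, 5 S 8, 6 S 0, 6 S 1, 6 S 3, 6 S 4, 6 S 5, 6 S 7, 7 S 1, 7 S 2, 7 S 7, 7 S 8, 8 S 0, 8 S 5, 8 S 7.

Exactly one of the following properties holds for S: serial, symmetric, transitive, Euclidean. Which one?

serial

Serial: yes — every world has a successor (e.g. 0 S 0).
Symmetric: no — 0 S 1 but not 1 S 0.
Transitive: no — 0 S 1 and 1 S 5, but not 0 S 5.
Euclidean: no — 0 S 1 and 0 S 4, but not 1 S 4.
Only serial holds.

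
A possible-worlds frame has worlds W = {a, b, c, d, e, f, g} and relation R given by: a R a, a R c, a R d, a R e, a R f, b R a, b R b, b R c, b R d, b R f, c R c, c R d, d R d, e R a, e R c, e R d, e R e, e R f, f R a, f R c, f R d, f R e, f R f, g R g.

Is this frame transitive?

Transitive: no — b R a and a R e, but not b R e.

No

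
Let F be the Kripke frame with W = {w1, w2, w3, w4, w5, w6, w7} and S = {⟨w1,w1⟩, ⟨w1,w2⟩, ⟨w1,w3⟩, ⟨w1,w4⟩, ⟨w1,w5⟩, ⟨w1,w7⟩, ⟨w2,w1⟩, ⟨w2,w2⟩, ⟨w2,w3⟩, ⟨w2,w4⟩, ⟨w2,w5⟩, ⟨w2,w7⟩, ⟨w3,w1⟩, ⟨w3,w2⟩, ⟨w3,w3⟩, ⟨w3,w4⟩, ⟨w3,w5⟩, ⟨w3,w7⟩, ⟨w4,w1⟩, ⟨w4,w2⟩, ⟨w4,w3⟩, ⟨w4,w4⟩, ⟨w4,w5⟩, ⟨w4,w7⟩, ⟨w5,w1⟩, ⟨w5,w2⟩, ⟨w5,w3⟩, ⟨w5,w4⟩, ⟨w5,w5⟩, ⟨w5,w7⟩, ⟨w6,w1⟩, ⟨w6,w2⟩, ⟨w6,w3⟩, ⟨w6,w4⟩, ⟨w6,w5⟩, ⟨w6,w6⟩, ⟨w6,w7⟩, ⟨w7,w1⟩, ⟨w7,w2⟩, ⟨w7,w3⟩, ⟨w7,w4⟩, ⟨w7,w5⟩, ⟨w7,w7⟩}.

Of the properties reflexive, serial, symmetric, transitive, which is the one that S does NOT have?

symmetric

Reflexive: yes — every world is S-related to itself.
Serial: yes — every world has a successor (e.g. w1 S w1).
Symmetric: no — w6 S w1 but not w1 S w6.
Transitive: yes — every two-step S-path is closed by a direct edge.
Only symmetric fails.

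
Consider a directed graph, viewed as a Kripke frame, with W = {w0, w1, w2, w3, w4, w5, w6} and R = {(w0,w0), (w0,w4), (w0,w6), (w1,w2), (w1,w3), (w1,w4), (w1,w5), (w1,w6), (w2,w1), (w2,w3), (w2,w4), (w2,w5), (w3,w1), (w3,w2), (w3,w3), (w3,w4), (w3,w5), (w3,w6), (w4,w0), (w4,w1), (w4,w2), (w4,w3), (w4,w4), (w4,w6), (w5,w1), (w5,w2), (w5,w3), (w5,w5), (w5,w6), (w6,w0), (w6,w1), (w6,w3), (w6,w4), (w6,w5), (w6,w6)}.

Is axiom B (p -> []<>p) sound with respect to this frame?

Yes

The schema B characterises exactly the symmetric frames.
Symmetric: yes — every pair in R has its reverse in R.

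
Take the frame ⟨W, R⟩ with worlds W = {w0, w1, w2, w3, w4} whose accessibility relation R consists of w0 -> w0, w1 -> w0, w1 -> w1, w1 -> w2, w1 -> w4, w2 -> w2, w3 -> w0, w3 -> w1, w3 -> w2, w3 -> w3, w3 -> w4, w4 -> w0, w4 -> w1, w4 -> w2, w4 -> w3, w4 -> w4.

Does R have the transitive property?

No

Transitive: no — w1 R w4 and w4 R w3, but not w1 R w3.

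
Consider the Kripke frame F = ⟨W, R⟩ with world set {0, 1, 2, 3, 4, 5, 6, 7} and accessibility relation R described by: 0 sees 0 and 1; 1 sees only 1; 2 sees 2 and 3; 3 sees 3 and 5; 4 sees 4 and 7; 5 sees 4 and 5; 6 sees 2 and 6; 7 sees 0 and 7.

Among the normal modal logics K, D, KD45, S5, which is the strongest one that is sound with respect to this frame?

Serial (axiom D): yes — every world has a successor (e.g. 0 R 0).
Euclidean (axiom 5): no — 0 R 1 and 0 R 0, but not 1 R 0.
Transitive (axiom 4): no — 2 R 3 and 3 R 5, but not 2 R 5.
Reflexive (axiom T): yes — every world is R-related to itself.
So F validates K, D; KD45 would additionally require R to be Euclidean and transitive. The strongest is D.

D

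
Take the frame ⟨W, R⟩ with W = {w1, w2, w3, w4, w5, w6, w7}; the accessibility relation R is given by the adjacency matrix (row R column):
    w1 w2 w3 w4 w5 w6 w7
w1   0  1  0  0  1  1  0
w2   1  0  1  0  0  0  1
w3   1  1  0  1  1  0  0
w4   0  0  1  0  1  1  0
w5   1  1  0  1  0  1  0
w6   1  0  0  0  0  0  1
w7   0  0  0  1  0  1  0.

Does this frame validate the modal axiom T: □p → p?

No

By correspondence theory, T is valid on a frame iff R is reflexive.
Reflexive: no — w1 is not related to itself.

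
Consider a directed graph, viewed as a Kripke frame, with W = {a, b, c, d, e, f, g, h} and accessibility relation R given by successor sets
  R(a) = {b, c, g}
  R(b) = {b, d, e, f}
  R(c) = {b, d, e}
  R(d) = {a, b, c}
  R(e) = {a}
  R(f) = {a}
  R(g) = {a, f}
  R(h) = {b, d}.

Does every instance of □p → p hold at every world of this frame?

Axiom T corresponds to the accessibility relation being reflexive.
Reflexive: no — a is not related to itself.

No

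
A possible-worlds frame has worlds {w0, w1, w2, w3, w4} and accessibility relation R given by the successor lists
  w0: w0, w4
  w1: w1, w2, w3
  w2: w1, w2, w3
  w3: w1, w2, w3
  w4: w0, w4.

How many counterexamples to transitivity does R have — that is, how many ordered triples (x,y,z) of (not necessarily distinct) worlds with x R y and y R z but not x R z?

0

R is transitive; there are no such tuples.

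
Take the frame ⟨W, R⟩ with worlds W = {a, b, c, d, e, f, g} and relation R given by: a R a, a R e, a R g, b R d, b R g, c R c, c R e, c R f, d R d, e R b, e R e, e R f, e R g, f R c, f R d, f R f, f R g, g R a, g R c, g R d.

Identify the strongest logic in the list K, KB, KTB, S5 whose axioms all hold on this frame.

K

Symmetric (axiom B): no — a R e but not e R a.
Reflexive (axiom T): no — b is not related to itself.
Euclidean (axiom 5): no — a R g and a R e, but not g R e.
So F validates K; KB would additionally require R to be symmetric. The strongest is K.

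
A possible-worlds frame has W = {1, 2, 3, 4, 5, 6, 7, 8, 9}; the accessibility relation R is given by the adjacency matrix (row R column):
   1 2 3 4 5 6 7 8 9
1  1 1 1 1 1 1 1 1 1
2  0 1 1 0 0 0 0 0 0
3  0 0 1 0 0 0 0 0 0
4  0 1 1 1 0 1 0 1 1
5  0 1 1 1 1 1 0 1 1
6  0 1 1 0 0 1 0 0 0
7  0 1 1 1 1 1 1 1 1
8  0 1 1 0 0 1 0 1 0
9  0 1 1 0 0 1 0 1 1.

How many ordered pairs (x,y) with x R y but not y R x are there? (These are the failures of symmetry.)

36

Enumerating: (1,2), (1,3), (1,4), (1,5), (1,6), (1,7), (1,8), (1,9), (2,3), (4,2), (4,3), (4,6), … and 24 more.
Total: 36.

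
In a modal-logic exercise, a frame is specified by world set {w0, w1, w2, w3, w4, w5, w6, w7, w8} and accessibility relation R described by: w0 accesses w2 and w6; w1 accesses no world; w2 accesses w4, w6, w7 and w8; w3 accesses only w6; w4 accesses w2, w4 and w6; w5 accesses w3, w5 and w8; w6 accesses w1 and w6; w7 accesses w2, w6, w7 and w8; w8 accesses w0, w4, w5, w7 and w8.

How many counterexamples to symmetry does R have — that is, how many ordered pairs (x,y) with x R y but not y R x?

11

Enumerating: (w0,w2), (w0,w6), (w2,w6), (w2,w8), (w3,w6), (w4,w6), (w5,w3), (w6,w1), (w7,w6), (w8,w0), (w8,w4).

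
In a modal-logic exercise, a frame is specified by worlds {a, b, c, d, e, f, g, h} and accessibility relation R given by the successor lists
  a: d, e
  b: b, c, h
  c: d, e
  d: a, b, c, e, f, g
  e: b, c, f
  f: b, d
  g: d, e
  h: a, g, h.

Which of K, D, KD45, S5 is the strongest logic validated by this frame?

Serial (axiom D): yes — every world has a successor (e.g. a R d).
Euclidean (axiom 5): no — a R e and a R d, but not e R d.
Transitive (axiom 4): no — a R d and d R b, but not a R b.
Reflexive (axiom T): no — a is not related to itself.
So F validates K, D; KD45 would additionally require R to be Euclidean and transitive. The strongest is D.

D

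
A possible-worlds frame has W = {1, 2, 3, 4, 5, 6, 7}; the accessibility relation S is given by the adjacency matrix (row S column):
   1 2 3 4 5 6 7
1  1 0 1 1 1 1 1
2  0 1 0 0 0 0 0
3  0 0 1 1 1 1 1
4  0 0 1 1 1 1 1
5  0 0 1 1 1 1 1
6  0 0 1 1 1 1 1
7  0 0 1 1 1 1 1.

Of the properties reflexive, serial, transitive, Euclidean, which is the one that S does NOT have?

Euclidean

Reflexive: yes — every world is S-related to itself.
Serial: yes — every world has a successor (e.g. 1 S 1).
Transitive: yes — every two-step S-path is closed by a direct edge.
Euclidean: no — 1 S 3 and 1 S 1, but not 3 S 1.
Only Euclidean fails.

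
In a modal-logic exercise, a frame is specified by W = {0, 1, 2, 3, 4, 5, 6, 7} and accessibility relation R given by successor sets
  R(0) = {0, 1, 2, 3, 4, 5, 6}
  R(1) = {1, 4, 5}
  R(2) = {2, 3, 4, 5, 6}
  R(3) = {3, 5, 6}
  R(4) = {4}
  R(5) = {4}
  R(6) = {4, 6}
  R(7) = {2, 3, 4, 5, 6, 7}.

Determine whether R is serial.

Serial: yes — every world has a successor (e.g. 0 R 0).

Yes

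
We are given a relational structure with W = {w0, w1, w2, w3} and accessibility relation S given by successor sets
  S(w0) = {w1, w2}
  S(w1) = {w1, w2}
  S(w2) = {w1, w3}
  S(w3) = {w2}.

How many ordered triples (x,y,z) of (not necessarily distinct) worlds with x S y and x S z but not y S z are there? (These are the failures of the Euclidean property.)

Enumerating: (w0,w2,w2), (w1,w2,w2), (w2,w1,w3), (w2,w3,w1), (w2,w3,w3), (w3,w2,w2).

6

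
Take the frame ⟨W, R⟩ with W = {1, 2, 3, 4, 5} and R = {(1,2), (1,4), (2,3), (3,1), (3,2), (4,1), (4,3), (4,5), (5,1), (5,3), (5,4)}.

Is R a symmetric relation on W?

No

Symmetric: no — 1 R 2 but not 2 R 1.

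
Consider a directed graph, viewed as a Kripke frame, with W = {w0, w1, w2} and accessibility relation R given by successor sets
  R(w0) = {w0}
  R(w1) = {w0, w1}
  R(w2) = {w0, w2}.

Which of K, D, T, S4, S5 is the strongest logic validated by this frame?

Serial (axiom D): yes — every world has a successor (e.g. w0 R w0).
Reflexive (axiom T): yes — every world is R-related to itself.
Transitive (axiom 4): yes — every two-step R-path is closed by a direct edge.
Euclidean (axiom 5): no — w1 R w0 and w1 R w1, but not w0 R w1.
So F validates K, D, T, S4; S5 would additionally require R to be Euclidean. The strongest is S4.

S4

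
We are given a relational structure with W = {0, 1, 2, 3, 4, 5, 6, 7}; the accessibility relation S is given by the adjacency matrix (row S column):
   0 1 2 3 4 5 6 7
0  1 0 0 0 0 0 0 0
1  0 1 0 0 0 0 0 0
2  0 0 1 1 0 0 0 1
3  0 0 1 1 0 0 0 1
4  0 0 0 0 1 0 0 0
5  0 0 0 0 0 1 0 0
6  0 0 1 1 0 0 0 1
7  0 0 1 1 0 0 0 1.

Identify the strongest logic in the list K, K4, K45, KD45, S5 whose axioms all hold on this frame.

Transitive (axiom 4): yes — every two-step S-path is closed by a direct edge.
Euclidean (axiom 5): yes — any two successors of a common world are S-related.
Serial (axiom D): yes — every world has a successor (e.g. 0 S 0).
Reflexive (axiom T): no — 6 is not related to itself.
So F validates K, K4, K45, KD45; S5 would additionally require S to be reflexive. The strongest is KD45.

KD45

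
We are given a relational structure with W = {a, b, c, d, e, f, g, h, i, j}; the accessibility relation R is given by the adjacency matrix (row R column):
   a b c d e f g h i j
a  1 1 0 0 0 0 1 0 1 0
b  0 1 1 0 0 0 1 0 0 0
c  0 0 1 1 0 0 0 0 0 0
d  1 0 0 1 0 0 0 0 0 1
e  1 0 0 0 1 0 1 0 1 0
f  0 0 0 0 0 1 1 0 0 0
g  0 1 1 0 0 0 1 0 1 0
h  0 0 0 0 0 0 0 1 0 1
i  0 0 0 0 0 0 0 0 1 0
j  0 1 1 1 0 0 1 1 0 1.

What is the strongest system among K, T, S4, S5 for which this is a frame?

T

Reflexive (axiom T): yes — every world is R-related to itself.
Transitive (axiom 4): no — a R b and b R c, but not a R c.
Euclidean (axiom 5): no — a R b and a R i, but not b R i.
So F validates K, T; S4 would additionally require R to be transitive. The strongest is T.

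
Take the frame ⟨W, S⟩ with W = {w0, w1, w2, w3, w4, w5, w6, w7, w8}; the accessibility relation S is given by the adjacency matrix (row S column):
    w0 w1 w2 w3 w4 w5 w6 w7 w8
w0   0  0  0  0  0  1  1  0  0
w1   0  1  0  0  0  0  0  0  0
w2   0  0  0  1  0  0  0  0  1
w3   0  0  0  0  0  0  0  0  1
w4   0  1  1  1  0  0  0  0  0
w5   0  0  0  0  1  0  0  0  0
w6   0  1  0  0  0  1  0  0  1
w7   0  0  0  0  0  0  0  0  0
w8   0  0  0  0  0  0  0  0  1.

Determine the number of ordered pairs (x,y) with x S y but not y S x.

12

Enumerating: (w0,w5), (w0,w6), (w2,w3), (w2,w8), (w3,w8), (w4,w1), (w4,w2), (w4,w3), (w5,w4), (w6,w1), (w6,w5), (w6,w8).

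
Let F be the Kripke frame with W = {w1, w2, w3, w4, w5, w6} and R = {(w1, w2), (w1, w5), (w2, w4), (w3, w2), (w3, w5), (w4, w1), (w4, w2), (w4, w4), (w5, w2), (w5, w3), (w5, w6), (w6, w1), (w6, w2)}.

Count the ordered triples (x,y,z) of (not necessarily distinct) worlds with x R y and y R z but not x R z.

14

Enumerating: (w1,w2,w4), (w1,w5,w3), (w1,w5,w6), (w2,w4,w1), (w2,w4,w2), (w3,w2,w4), (w3,w5,w3), (w3,w5,w6), (w4,w1,w5), (w5,w2,w4), (w5,w3,w5), (w5,w6,w1), (w6,w1,w5), (w6,w2,w4).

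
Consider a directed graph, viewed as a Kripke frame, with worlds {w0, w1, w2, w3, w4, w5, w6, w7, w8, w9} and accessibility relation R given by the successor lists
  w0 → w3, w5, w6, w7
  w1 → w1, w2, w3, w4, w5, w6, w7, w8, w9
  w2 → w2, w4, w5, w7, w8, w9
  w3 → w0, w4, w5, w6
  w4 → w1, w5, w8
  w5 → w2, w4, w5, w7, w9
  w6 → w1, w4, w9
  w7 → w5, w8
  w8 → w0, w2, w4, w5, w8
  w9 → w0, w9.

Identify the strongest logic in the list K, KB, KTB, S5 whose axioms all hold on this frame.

Symmetric (axiom B): no — w0 R w5 but not w5 R w0.
Reflexive (axiom T): no — w0 is not related to itself.
Euclidean (axiom 5): no — w0 R w3 and w0 R w7, but not w3 R w7.
So F validates K; KB would additionally require R to be symmetric. The strongest is K.

K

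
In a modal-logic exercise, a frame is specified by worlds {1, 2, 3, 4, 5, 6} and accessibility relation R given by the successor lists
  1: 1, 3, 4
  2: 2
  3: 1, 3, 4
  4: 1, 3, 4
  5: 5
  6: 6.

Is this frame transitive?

Yes

Transitive: yes — every two-step R-path is closed by a direct edge.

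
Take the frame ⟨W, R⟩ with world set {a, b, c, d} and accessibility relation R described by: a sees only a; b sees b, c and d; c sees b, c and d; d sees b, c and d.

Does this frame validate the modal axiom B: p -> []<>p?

Yes

By correspondence theory, B is valid on a frame iff R is symmetric.
Symmetric: yes — every pair in R has its reverse in R.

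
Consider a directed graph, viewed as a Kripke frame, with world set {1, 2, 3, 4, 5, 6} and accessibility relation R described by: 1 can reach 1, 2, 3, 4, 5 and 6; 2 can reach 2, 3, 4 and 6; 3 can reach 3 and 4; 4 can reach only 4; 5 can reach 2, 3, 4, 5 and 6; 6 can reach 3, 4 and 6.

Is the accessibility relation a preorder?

Yes

Reflexive: yes — every world is R-related to itself.
Transitive: yes — every two-step R-path is closed by a direct edge.
So R is a preorder.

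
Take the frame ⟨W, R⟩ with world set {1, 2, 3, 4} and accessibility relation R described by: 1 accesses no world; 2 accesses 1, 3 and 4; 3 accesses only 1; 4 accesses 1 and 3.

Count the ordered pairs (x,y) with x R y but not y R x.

6

Enumerating: (2,1), (2,3), (2,4), (3,1), (4,1), (4,3).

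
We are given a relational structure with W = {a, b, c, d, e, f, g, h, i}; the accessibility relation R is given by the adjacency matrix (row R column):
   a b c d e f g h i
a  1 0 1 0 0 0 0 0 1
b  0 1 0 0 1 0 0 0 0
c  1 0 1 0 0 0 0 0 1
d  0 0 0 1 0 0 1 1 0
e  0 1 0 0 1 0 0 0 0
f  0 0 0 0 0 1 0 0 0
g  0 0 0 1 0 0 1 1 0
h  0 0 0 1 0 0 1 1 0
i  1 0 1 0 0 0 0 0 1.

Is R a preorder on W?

Reflexive: yes — every world is R-related to itself.
Transitive: yes — every two-step R-path is closed by a direct edge.
So R is a preorder.

Yes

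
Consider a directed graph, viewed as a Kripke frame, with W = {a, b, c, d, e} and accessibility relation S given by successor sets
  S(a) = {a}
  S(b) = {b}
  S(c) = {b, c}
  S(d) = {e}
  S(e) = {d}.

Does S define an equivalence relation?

No

Reflexive: no — d is not related to itself.
Symmetric: no — c S b but not b S c.
Transitive: no — d S e and e S d, but not d S d.
So S is not an equivalence relation.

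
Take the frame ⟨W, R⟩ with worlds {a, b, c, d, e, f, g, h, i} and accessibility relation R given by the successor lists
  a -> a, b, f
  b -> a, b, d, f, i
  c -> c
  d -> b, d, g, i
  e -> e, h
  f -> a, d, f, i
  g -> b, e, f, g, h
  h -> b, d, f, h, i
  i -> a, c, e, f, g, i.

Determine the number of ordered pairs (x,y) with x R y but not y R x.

18

Enumerating: (b,f), (b,i), (d,g), (d,i), (e,h), (f,d), (g,b), (g,e), (g,f), (g,h), (h,b), (h,d), (h,f), (h,i), (i,a), (i,c), (i,e), (i,g).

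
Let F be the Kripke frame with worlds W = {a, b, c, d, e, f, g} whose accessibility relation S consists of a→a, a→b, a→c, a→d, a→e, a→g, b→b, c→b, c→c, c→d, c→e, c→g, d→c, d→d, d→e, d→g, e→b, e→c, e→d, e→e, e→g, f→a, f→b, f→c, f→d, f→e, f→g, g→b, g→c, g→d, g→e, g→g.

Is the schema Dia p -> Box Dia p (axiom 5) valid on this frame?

No

Axiom 5 corresponds to the accessibility relation being Euclidean.
Euclidean: no — a S b and a S c, but not b S c.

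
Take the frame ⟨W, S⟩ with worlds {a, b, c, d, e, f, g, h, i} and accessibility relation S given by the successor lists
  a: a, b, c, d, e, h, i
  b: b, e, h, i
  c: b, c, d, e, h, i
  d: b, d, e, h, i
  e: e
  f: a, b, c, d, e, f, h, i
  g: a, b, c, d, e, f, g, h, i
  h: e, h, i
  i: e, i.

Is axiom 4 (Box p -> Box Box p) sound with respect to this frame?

The schema 4 characterises exactly the transitive frames.
Transitive: yes — every two-step S-path is closed by a direct edge.

Yes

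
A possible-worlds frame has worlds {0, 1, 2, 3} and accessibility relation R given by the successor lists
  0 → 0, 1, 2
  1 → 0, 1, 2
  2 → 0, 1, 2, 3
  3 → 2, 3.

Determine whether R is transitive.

Transitive: no — 0 R 2 and 2 R 3, but not 0 R 3.

No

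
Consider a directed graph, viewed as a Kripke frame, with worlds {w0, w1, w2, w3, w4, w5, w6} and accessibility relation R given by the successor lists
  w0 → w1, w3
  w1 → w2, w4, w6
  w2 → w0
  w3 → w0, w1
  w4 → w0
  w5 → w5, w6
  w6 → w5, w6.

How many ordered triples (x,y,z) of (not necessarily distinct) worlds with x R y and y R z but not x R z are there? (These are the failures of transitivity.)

Enumerating: (w0,w1,w2), (w0,w1,w4), (w0,w1,w6), (w0,w3,w0), (w1,w2,w0), (w1,w4,w0), (w1,w6,w5), (w2,w0,w1), (w2,w0,w3), (w3,w0,w3), (w3,w1,w2), (w3,w1,w4), (w3,w1,w6), (w4,w0,w1), (w4,w0,w3).

15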